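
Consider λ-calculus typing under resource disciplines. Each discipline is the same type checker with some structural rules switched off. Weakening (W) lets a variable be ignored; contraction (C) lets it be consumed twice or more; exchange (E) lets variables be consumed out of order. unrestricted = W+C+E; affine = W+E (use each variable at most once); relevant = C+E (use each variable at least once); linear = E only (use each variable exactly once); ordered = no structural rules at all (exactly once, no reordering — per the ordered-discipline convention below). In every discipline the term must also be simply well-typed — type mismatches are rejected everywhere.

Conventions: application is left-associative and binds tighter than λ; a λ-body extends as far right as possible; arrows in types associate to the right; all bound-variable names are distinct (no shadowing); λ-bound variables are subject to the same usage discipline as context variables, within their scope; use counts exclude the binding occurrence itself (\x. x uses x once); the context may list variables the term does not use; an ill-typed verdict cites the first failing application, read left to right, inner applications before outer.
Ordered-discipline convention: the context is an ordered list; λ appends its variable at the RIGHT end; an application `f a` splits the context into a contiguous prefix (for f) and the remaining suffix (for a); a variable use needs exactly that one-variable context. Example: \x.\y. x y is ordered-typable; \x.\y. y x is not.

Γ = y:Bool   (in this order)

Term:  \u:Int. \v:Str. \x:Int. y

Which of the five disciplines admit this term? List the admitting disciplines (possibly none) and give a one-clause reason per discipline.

admitting disciplines: affine, unrestricted
usage: y=1; u (λ-bound)=0; v (λ-bound)=0; x (λ-bound)=0
left-to-right use order: y
typing: the term checks, with type Int -> Str -> Int -> Bool
ordered: ✗, unused: u, v, x — weakening required
linear: ✗, unused: u, v, x — weakening required
affine: ✓, at most one use each (y, u, v, x)
relevant: ✗, unused: u, v, x — weakening required
unrestricted: ✓, type-checks (Int -> Str -> Int -> Bool) and nothing is barred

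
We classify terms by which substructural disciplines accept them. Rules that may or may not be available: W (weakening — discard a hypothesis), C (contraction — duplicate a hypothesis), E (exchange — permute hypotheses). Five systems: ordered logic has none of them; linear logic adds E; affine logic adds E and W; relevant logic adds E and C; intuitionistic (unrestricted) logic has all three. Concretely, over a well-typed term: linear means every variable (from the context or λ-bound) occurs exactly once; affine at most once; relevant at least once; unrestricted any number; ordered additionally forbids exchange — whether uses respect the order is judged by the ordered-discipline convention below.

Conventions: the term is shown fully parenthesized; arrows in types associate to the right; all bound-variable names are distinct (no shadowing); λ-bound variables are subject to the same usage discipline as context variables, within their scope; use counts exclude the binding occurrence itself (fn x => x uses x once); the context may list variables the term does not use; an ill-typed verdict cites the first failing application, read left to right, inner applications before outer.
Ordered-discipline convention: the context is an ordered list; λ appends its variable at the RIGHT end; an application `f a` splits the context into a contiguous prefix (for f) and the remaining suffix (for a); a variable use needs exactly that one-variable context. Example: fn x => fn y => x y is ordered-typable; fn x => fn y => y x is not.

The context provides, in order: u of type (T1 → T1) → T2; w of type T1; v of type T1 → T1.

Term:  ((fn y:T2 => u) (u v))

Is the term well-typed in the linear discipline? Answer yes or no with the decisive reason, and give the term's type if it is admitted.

no — uses contraction: u ×2; w, y never used (weakening)
use counts: u: 2, w: 0, v: 1, y [bound]: 0
order of uses: u, u, v
typing: the term checks, with type (T1 → T1) → T2
summary: ordered ✗; linear ✗; affine ✗; relevant ✗; unrestricted ✓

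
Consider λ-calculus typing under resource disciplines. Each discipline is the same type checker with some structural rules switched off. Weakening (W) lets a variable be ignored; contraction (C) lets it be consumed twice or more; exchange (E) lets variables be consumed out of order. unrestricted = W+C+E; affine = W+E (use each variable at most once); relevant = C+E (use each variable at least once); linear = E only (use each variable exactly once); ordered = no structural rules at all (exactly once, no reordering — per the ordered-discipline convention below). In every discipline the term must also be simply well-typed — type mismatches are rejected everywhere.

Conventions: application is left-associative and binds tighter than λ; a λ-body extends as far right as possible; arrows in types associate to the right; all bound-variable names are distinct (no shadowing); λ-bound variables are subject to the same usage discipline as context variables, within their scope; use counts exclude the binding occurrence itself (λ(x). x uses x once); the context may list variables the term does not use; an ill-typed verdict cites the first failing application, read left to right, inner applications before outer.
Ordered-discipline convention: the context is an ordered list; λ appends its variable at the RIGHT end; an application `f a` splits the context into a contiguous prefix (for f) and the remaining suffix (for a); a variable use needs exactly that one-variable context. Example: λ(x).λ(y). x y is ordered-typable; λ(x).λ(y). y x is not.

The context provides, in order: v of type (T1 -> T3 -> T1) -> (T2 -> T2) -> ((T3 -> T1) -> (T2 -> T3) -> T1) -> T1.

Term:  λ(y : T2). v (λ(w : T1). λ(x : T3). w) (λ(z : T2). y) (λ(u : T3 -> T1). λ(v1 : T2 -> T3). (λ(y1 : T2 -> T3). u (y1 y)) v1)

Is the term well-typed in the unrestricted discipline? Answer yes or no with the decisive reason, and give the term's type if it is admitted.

yes — simply typable at T2 -> T1; W, C, E all held; term : T2 -> T1
variable uses: v: 1×; y [bound]: 2×; w [bound]: 1×; x [bound]: 0×; z [bound]: 0×; u [bound]: 1×; v1 [bound]: 1×; y1 [bound]: 1×
uses in reading order: v, w, y, u, y1, y, v1
typing: well-typed — term : T2 -> T1
across the five disciplines: ordered ✗ · linear ✗ · affine ✗ · relevant ✗ · unrestricted ✓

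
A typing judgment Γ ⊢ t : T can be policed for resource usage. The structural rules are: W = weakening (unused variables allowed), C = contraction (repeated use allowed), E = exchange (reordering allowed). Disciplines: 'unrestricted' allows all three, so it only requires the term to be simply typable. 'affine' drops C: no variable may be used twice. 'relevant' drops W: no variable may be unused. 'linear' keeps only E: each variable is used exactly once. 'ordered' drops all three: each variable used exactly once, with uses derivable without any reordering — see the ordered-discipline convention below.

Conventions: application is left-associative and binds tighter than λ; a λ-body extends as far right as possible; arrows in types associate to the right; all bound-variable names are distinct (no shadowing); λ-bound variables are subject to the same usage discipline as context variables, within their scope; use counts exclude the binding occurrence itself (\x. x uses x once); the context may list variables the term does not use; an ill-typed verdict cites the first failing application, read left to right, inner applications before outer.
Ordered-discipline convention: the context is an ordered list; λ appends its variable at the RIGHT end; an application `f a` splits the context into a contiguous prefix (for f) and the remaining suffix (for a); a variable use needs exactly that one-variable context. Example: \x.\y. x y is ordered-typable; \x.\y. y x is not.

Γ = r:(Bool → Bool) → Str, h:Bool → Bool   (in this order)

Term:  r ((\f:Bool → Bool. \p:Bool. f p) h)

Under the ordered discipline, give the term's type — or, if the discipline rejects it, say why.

term : Str
usage: r: 1; h: 1; f [bound]: 1; p [bound]: 1
use order (left to right): r, f, p, h
typing: well-typed — term : Str
per-discipline verdicts: ordered ✓; linear ✓; affine ✓; relevant ✓; unrestricted ✓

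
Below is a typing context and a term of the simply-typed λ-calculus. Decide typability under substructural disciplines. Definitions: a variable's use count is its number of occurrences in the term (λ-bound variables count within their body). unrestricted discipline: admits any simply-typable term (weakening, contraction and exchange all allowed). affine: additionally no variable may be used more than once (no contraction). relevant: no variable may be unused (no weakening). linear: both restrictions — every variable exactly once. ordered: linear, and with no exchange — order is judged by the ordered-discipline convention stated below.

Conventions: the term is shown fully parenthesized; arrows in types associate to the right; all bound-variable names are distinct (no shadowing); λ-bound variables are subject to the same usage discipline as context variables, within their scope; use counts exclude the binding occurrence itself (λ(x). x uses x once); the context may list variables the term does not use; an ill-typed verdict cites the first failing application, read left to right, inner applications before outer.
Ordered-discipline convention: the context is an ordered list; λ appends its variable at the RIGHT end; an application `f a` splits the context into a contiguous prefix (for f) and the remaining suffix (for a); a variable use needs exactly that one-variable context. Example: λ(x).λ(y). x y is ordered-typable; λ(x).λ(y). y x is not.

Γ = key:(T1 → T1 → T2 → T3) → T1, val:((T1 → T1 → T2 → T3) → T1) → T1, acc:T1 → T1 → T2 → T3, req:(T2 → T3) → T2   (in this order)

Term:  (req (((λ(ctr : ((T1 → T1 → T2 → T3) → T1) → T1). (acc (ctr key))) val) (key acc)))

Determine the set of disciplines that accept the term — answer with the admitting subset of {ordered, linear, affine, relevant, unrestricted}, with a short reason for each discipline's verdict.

admitted in: relevant, unrestricted
counts: key: 2×, val: 1×, acc: 2×, req: 1×, ctr [bound]: 1×
use order (left to right): req, acc, ctr, key, val, key, acc
typing: the term checks, with type T2
ordered: ✗, key ×2, acc ×2 used more than once (contraction)
linear: ✗, key ×2, acc ×2 used more than once (contraction)
affine: ✗, key ×2, acc ×2 used more than once (contraction)
relevant: ✓, key, val, acc, req, ctr: all used, weakening unneeded
unrestricted: ✓, typability at T2 is all that's needed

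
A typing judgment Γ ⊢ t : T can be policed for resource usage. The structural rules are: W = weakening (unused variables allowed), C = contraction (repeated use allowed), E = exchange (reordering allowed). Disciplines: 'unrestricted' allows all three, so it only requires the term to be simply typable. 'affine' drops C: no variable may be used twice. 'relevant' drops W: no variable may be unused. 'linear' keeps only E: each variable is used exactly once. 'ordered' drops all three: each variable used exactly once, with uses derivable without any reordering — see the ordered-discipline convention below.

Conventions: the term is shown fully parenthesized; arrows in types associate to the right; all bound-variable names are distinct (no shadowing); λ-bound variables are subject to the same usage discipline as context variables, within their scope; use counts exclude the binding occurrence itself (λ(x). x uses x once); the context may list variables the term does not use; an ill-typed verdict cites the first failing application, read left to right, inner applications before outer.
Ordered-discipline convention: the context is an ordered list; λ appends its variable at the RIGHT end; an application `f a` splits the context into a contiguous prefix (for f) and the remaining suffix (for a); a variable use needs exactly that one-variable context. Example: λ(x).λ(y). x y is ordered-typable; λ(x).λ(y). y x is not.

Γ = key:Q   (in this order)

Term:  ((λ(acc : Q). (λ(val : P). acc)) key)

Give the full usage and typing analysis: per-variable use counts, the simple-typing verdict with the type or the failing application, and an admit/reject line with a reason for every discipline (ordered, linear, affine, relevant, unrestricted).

use counts: key: 1, acc (bound): 1, val (bound): 0
order of uses: acc, key
typing: well-typed at P → Q
ordered ✗ (val never used (weakening))
linear ✗ (val never used (weakening))
affine ✓ (key, acc, val: no repeats, contraction unneeded)
relevant ✗ (val never used (weakening))
unrestricted ✓ (simply typable at P → Q; W, C, E all held)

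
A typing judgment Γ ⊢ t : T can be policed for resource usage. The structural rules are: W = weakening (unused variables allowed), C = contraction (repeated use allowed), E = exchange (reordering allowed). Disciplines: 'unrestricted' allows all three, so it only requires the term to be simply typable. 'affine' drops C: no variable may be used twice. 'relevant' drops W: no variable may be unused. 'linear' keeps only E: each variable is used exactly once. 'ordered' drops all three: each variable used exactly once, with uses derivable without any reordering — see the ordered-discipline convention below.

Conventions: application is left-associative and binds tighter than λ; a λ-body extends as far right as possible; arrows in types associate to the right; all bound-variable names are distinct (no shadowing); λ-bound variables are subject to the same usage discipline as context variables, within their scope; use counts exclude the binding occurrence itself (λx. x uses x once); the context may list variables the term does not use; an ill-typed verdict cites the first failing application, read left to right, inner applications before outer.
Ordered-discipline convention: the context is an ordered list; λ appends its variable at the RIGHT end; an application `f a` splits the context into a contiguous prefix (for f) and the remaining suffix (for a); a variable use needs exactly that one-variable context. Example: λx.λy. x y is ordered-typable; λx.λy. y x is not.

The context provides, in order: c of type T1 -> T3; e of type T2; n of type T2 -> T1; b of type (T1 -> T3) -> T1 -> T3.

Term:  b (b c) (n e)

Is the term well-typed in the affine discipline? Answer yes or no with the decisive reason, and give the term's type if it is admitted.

no — b ×2 used more than once (contraction)
use counts: c: 1×, e: 1×, n: 1×, b: 2×
left-to-right use order: b, b, c, n, e
typing: the term checks, with type T3
per-discipline verdicts: ordered ✗ · linear ✗ · affine ✗ · relevant ✓ · unrestricted ✓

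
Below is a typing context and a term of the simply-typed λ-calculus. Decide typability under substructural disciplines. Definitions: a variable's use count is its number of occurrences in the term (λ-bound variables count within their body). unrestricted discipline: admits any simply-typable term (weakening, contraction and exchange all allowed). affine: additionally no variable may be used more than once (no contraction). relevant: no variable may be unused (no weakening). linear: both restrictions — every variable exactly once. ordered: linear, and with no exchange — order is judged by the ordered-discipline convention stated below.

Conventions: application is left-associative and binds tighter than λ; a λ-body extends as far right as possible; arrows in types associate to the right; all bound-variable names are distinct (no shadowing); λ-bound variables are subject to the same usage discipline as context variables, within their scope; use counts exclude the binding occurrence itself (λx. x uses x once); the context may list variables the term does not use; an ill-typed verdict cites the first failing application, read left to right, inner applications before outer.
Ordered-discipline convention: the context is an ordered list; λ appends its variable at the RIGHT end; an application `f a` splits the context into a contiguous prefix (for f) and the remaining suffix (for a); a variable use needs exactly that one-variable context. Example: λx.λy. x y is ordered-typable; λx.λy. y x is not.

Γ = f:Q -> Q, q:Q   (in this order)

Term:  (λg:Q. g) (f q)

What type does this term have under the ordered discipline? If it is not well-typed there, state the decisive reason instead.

term : Q
use counts: f: 1, q: 1, g (λ-bound): 1
left-to-right use order: g, f, q
typing: the term checks, with type Q
per-discipline verdicts: ordered ✓ | linear ✓ | affine ✓ | relevant ✓ | unrestricted ✓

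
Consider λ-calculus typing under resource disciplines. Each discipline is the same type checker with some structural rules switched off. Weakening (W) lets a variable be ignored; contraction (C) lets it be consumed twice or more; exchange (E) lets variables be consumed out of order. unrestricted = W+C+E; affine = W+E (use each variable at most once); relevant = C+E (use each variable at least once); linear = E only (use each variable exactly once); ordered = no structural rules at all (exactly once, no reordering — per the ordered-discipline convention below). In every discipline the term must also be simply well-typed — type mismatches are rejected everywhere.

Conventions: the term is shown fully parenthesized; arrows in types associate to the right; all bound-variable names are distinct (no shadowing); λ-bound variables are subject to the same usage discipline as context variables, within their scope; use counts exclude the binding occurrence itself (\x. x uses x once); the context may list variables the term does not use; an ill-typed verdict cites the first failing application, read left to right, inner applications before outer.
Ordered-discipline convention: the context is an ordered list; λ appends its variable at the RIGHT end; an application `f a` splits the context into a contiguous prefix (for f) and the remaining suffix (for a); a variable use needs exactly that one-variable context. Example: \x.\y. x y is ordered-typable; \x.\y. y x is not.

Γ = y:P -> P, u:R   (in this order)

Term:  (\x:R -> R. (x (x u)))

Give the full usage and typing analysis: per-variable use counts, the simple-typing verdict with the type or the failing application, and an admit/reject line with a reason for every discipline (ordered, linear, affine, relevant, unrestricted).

counts: y=0, u=1, x [bound]=2
uses in reading order: x, x, u
typing: ✓ — (R -> R) -> R
ordered: ✗ — x ×2 used more than once (contraction); unused: y — weakening required
linear: ✗ — x ×2 used more than once (contraction); unused: y — weakening required
affine: ✗ — x ×2 used more than once (contraction)
relevant: ✗ — unused: y — weakening required
unrestricted: ✓ — well-typed at (R -> R) -> R; no restrictions here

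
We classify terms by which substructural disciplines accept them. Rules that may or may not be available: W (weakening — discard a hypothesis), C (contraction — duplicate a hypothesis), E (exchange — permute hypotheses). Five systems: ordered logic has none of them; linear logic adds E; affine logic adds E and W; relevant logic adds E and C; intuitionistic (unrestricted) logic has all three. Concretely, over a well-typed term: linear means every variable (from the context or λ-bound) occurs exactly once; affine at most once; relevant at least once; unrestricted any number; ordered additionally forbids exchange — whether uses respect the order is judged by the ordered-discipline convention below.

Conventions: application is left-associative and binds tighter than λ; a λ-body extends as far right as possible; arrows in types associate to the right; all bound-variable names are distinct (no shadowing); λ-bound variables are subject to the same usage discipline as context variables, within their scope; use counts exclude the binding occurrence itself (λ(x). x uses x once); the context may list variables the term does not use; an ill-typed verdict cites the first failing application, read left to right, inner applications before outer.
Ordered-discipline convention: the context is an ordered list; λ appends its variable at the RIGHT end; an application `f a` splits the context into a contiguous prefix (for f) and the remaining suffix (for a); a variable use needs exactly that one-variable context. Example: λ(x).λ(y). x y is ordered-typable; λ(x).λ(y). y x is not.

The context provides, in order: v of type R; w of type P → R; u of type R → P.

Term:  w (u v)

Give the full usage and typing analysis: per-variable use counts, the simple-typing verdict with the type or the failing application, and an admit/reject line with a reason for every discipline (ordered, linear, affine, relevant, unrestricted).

variable uses: v ×1; w ×1; u ×1
use order (left to right): w, u, v
typing: well-typed — term : R
ordered: ✗ — no contiguous prefix/suffix split fits w, u, v
linear: ✓ — exactly-once usage across v, w, u
affine: ✓ — none of v, w, u used more than once
relevant: ✓ — none of v, w, u goes unused
unrestricted: ✓ — simply typable at R; W, C, E all held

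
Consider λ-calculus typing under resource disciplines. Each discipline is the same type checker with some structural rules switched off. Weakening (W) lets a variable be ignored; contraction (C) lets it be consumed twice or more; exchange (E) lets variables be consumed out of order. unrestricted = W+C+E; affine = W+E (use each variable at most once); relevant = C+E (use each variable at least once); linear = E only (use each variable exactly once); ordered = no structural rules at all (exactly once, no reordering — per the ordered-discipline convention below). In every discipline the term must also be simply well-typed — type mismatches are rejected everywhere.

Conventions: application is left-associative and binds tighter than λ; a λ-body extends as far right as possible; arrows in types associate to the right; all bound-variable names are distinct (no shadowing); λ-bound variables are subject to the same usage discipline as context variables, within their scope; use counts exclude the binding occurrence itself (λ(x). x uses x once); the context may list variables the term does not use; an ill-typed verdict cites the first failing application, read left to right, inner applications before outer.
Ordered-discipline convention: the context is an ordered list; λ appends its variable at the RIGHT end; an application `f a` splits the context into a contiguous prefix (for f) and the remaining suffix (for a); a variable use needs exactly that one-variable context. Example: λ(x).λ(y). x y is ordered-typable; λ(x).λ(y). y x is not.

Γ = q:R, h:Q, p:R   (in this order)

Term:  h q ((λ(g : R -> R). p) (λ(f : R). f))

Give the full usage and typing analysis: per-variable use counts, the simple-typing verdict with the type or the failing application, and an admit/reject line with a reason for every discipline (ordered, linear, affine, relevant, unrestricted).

use counts: q: 1×; h: 1×; p: 1×; g [bound]: 0×; f [bound]: 1×
left-to-right use order: h, q, p, f
typing: ill-typed: can't apply a value of type Q
ordered: ✗, not simply typable
linear: ✗, fails simple typing
affine: ✗, a type mismatch blocks all five
relevant: ✗, the type mismatch rejects it
unrestricted: ✗, not simply typable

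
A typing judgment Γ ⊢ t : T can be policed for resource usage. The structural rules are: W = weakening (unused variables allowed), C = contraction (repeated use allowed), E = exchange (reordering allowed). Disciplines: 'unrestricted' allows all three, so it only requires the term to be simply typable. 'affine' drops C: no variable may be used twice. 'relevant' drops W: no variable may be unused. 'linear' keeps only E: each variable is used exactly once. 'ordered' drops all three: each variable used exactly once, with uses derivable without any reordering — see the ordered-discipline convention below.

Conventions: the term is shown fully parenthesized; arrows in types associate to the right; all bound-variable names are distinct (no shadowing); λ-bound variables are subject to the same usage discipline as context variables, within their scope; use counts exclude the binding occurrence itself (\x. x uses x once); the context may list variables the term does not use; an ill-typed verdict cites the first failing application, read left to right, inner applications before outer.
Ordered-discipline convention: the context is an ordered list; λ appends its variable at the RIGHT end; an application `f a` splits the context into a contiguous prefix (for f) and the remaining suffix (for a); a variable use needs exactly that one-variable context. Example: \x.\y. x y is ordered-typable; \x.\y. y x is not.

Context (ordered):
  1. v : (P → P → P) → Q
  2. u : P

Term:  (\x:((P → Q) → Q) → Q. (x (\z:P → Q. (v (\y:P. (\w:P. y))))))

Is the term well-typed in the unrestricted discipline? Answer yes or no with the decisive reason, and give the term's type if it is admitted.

yes — simply typable at (((P → Q) → Q) → Q) → Q; W, C, E all held; term : (((P → Q) → Q) → Q) → Q
use counts: v ×1, u ×0, x (λ-bound) ×1, z (λ-bound) ×0, y (λ-bound) ×1, w (λ-bound) ×0
order of uses: x, v, y
typing: well-typed at (((P → Q) → Q) → Q) → Q
across the five disciplines: ordered ✗, linear ✗, affine ✓, relevant ✗, unrestricted ✓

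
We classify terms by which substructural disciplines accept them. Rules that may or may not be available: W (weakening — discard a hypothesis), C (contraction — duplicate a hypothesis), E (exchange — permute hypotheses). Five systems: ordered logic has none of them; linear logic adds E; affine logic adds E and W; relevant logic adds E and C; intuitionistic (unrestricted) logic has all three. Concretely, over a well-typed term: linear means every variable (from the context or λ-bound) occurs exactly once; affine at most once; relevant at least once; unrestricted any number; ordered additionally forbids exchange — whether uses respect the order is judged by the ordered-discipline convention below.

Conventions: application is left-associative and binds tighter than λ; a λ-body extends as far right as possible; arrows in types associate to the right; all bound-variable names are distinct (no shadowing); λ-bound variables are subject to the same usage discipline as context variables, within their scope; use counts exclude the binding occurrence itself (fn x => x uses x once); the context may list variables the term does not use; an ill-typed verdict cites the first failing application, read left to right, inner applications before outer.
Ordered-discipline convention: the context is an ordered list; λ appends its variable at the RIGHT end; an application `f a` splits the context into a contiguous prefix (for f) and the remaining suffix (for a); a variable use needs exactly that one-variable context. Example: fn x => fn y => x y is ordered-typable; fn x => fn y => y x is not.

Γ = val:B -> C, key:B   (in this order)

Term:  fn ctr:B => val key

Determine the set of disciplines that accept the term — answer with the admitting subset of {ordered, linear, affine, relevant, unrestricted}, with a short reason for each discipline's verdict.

admitting disciplines: affine, unrestricted
variable uses: val ×1; key ×1; ctr (bound) ×0
use order (left to right): val, key
typing: ✓ — B -> C
ordered: ✗ — needs weakening: ctr unused
linear: ✗ — needs weakening: ctr unused
affine: ✓ — at most one use each (val, key, ctr)
relevant: ✗ — needs weakening: ctr unused
unrestricted: ✓ — type-checks (B -> C) and nothing is barred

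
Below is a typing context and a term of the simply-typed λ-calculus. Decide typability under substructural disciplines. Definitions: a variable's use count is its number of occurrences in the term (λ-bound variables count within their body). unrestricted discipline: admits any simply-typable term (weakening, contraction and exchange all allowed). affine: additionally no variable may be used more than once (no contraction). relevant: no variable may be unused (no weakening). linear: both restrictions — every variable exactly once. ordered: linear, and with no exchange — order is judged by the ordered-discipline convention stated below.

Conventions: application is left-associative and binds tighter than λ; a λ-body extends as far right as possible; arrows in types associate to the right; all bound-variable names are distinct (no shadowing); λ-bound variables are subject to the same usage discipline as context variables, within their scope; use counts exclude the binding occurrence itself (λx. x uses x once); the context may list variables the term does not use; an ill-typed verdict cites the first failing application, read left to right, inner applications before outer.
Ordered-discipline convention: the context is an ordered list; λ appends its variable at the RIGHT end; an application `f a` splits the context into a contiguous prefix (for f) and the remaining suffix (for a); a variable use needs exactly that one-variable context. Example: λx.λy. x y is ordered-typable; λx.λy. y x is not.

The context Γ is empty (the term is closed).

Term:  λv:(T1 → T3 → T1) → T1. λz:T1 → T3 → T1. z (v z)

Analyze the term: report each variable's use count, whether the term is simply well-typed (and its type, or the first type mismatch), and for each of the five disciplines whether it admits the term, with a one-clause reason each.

use counts: v [bound]: 1×, z [bound]: 2×
use order (left to right): z, v, z
typing: the term checks, with type ((T1 → T3 → T1) → T1) → (T1 → T3 → T1) → T3 → T1
ordered: ✗ — repeated use of z ×2
linear: ✗ — repeated use of z ×2
affine: ✗ — repeated use of z ×2
relevant: ✓ — every one of v, z appears
unrestricted: ✓ — typability at ((T1 → T3 → T1) → T1) → (T1 → T3 → T1) → T3 → T1 is all that's needed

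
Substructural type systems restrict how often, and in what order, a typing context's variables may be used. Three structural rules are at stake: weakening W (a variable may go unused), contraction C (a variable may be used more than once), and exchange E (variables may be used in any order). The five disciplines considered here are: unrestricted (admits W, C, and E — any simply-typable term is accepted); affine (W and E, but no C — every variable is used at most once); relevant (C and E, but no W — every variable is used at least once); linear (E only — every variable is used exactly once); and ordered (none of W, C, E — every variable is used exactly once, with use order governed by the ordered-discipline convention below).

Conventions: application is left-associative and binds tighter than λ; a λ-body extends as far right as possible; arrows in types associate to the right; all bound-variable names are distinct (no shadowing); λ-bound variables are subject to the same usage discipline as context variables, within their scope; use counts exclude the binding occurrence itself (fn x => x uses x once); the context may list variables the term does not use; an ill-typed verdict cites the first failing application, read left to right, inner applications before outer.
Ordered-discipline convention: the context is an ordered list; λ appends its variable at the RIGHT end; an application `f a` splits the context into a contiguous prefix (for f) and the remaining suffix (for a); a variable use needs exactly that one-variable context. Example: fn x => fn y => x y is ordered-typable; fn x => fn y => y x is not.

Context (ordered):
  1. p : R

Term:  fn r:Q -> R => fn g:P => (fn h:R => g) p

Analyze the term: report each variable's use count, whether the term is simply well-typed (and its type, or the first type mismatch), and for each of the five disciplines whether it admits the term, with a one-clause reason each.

variable uses: p: 1×, r (bound): 0×, g (bound): 1×, h (bound): 0×
left-to-right use order: g, p
typing: well-typed at (Q -> R) -> P -> P
ordered: ✗, r, h left unused
linear: ✗, r, h left unused
affine: ✓, no duplicate uses among p, r, g, h
relevant: ✗, r, h left unused
unrestricted: ✓, simply typable at (Q -> R) -> P -> P; W, C, E all held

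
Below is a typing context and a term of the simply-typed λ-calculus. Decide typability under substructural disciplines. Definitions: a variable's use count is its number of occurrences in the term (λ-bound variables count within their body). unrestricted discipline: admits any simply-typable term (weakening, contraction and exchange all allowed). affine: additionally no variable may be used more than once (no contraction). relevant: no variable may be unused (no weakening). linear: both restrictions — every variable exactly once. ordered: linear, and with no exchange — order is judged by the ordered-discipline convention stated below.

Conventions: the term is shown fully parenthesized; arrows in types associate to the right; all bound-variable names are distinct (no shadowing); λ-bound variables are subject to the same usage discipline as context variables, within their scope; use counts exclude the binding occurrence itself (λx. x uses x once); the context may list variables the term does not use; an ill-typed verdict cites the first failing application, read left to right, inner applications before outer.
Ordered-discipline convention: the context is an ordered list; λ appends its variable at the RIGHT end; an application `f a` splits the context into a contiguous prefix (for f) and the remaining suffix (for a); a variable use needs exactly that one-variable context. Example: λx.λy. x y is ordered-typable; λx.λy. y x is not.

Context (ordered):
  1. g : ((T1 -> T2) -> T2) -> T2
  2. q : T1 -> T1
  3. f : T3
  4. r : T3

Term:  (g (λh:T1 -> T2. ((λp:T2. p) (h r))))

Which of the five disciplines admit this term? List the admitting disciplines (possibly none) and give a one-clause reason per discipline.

accepted by: none
variable uses: g: 1×; q: 0×; f: 0×; r: 1×; h [bound]: 1×; p [bound]: 1×
use order (left to right): g, p, h, r
typing: ill-typed: an argument T3 mismatches the expected T1
ordered ✗ (a type mismatch blocks all five)
linear ✗ (the type mismatch rejects it)
affine ✗ (not simply typable)
relevant ✗ (fails simple typing)
unrestricted ✗ (a type mismatch blocks all five)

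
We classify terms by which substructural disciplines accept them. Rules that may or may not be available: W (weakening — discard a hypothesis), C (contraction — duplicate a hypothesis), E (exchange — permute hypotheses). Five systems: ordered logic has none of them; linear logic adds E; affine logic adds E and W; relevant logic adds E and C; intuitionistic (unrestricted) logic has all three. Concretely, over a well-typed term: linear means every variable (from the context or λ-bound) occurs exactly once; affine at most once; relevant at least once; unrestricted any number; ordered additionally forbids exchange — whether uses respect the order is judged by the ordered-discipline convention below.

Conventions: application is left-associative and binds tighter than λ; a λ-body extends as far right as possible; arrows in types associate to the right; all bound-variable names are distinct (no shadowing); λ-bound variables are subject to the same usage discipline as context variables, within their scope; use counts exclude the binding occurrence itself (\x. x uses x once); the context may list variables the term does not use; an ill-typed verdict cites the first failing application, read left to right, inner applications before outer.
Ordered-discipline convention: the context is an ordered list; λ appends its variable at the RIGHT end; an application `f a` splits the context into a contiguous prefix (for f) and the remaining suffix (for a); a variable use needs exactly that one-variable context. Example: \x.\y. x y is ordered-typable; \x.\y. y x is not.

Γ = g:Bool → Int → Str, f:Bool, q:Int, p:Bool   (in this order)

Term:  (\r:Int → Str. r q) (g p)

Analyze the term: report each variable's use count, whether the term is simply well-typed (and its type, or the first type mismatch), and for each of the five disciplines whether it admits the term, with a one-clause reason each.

counts: g=1; f=0; q=1; p=1; r [bound]=1
use order (left to right): r, q, g, p
typing: ✓ — Str
ordered: ✗ — needs weakening: f unused
linear: ✗ — needs weakening: f unused
affine: ✓ — at most one use each (g, f, q, p, r)
relevant: ✗ — needs weakening: f unused
unrestricted: ✓ — type-checks (Str) and nothing is barred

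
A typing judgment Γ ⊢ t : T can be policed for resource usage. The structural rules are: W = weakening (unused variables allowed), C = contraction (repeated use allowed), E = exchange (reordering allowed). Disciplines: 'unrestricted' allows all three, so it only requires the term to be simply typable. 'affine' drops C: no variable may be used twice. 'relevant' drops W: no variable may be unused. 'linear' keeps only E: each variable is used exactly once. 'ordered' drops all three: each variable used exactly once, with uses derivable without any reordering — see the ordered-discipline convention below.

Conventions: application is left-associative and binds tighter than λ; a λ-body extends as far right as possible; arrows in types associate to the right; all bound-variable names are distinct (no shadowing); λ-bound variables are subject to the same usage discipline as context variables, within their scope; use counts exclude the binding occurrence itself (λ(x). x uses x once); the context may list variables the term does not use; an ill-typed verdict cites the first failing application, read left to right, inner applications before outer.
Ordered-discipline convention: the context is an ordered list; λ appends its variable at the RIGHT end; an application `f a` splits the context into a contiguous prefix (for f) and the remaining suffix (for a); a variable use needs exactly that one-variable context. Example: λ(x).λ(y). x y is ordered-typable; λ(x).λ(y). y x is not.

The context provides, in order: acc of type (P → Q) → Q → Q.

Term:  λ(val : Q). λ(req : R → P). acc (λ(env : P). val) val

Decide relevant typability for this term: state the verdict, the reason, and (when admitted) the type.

no — unused: req, env — weakening required
use counts: acc=1; val (λ-bound)=2; req (λ-bound)=0; env (λ-bound)=0
uses in reading order: acc, val, val
typing: the term checks, with type Q → (R → P) → Q
per-discipline verdicts: ordered ✗, linear ✗, affine ✗, relevant ✗, unrestricted ✓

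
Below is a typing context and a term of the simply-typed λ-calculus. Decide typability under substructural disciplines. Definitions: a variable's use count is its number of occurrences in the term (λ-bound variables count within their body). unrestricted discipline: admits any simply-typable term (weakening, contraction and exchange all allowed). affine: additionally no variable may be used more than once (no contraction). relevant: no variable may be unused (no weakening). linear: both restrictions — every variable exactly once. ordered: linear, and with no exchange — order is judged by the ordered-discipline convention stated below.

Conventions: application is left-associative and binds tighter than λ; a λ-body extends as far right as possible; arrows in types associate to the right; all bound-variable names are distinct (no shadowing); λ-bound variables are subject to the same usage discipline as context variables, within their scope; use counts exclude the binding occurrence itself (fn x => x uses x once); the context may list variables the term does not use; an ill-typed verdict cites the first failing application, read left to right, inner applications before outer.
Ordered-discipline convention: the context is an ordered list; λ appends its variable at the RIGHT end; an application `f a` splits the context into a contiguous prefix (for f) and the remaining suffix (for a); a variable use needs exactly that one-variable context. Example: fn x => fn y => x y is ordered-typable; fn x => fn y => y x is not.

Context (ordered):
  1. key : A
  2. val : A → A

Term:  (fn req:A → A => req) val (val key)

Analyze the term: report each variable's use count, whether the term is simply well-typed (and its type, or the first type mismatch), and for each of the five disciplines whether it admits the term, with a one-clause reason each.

usage: key=1, val=2, req (bound)=1
uses in reading order: req, val, val, key
typing: well-typed at A
ordered ✗ (repeated use of val ×2)
linear ✗ (repeated use of val ×2)
affine ✗ (repeated use of val ×2)
relevant ✓ (key, val, req: all used, weakening unneeded)
unrestricted ✓ (type-checks (A) and nothing is barred)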